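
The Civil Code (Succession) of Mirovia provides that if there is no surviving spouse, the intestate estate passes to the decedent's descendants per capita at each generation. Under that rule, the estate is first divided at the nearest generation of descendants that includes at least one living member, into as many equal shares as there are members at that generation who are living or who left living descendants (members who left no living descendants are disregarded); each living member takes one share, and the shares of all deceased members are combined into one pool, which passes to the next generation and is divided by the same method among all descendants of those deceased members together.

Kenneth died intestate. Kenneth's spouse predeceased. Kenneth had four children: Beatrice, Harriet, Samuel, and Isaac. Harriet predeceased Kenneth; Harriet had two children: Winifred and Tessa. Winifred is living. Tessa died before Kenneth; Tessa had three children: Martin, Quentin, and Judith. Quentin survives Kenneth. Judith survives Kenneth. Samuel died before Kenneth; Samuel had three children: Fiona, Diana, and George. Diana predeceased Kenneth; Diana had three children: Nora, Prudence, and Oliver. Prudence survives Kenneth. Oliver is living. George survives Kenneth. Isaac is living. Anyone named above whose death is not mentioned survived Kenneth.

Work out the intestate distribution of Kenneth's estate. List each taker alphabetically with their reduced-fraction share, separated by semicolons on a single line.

Beatrice 1/4; Fiona 1/10; George 1/10; Isaac 1/4; Judith 1/30; Martin 1/30; Nora 1/30; Oliver 1/30; Prudence 1/30; Quentin 1/30; Winifred 1/10

There is no surviving spouse, so the entire estate passes to Kenneth's descendants per capita at each generation.
At generation 1 (Beatrice, Harriet, Samuel, Isaac) there are 4 shares of (1)/4 = 1/4 each.
Living: Beatrice and Isaac — each takes 1/4.
Deceased: Harriet and Samuel. Their combined 1/2 is pooled and carried to generation 2.
At generation 2 (Winifred, Tessa, Fiona, Diana, George) there are 5 shares of (1/2)/5 = 1/10 each.
Living: Winifred, Fiona, and George — each takes 1/10.
Deceased: Tessa and Diana. Their combined 1/5 is pooled and carried to generation 3.
At generation 3 (Martin, Quentin, Judith, Nora, Prudence, Oliver) there are 6 shares of (1/5)/6 = 1/30 each.
Living: Martin, Quentin, Judith, Nora, Prudence, and Oliver — each takes 1/30.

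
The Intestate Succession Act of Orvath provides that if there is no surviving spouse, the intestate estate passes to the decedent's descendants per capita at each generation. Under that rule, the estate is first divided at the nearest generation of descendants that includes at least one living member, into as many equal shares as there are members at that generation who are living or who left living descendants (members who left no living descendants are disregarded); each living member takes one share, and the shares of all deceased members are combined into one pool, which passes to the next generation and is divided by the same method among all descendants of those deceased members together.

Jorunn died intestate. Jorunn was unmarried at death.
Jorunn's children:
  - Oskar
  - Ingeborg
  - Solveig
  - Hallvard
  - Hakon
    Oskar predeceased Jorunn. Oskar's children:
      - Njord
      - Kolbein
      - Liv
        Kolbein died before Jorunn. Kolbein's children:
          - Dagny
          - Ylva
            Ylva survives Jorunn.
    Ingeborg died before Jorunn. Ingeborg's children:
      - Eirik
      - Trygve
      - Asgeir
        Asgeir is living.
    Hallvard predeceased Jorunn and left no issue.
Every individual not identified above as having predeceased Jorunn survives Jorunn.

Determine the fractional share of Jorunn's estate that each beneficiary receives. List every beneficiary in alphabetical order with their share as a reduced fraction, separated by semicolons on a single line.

Asgeir 1/12; Dagny 1/24; Eirik 1/12; Hakon 1/4; Liv 1/12; Njord 1/12; Solveig 1/4; Trygve 1/12; Ylva 1/24

There is no surviving spouse, so the entire estate passes to Jorunn's descendants per capita at each generation.
At generation 1 (Oskar, Ingeborg, Solveig, Hakon) there are 4 shares of (1)/4 = 1/4 each.
Living: Solveig and Hakon — each takes 1/4.
Deceased: Oskar and Ingeborg. Their combined 1/2 is pooled and carried to generation 2.
At generation 2 (Njord, Kolbein, Liv, Eirik, Trygve, Asgeir) there are 6 shares of (1/2)/6 = 1/12 each.
Living: Njord, Liv, Eirik, Trygve, and Asgeir — each takes 1/12.
Deceased: Kolbein. That 1/12 share is carried to generation 3.
At generation 3 (Dagny, Ylva) there are 2 shares of (1/12)/2 = 1/24 each.
Living: Dagny and Ylva — each takes 1/24.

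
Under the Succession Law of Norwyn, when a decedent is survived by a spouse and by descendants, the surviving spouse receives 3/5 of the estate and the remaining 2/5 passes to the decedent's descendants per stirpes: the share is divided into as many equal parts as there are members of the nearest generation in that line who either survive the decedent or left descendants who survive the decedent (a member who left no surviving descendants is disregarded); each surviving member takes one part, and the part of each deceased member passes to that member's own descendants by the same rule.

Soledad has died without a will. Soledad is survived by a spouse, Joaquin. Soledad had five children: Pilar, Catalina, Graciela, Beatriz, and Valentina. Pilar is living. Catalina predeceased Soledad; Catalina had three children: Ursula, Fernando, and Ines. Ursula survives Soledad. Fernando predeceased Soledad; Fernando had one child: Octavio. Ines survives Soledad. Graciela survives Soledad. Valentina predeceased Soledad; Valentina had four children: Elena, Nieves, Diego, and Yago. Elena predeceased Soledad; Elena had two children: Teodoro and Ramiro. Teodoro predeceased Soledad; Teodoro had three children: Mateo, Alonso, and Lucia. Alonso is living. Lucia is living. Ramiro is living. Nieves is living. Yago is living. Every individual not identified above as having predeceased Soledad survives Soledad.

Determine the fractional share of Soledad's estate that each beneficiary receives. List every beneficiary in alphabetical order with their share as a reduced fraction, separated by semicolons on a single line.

Alonso 1/300; Beatriz 2/25; Diego 1/50; Graciela 2/25; Ines 2/75; Joaquin 3/5; Lucia 1/300; Mateo 1/300; Nieves 1/50; Octavio 2/75; Pilar 2/25; Ramiro 1/100; Ursula 2/75; Yago 1/50

Joaquin, as surviving spouse, takes 3/5.
The remaining 2/5 passes to Soledad's descendants per stirpes.
The 2/5 is divided into 5 equal shares of 2/25 among Pilar, Catalina, Graciela, Beatriz, Valentina.
Pilar is living and takes 2/25.
Catalina predeceased; the 2/25 allotted to Catalina's branch passes to Catalina's issue by representation.
The 2/25 is divided into 3 equal shares of 2/75 among Ursula, Fernando, Ines.
Ursula is living and takes 2/75.
Fernando predeceased; the 2/75 allotted to Fernando's branch passes to Fernando's issue by representation.
Octavio is the sole taker at this level and receives the full 2/75.
Ines is living and takes 2/75.
Graciela is living and takes 2/25.
Beatriz is living and takes 2/25.
Valentina predeceased; the 2/25 allotted to Valentina's branch passes to Valentina's issue by representation.
The 2/25 is divided into 4 equal shares of 1/50 among Elena, Nieves, Diego, Yago.
Elena predeceased; the 1/50 allotted to Elena's branch passes to Elena's issue by representation.
The 1/50 is divided into 2 equal shares of 1/100 among Teodoro, Ramiro.
Teodoro predeceased; the 1/100 allotted to Teodoro's branch passes to Teodoro's issue by representation.
The 1/100 is divided into 3 equal shares of 1/300 among Mateo, Alonso, Lucia.
Mateo is living and takes 1/300.
Alonso is living and takes 1/300.
Lucia is living and takes 1/300.
Ramiro is living and takes 1/100.
Nieves is living and takes 1/50.
Diego is living and takes 1/50.
Yago is living and takes 1/50.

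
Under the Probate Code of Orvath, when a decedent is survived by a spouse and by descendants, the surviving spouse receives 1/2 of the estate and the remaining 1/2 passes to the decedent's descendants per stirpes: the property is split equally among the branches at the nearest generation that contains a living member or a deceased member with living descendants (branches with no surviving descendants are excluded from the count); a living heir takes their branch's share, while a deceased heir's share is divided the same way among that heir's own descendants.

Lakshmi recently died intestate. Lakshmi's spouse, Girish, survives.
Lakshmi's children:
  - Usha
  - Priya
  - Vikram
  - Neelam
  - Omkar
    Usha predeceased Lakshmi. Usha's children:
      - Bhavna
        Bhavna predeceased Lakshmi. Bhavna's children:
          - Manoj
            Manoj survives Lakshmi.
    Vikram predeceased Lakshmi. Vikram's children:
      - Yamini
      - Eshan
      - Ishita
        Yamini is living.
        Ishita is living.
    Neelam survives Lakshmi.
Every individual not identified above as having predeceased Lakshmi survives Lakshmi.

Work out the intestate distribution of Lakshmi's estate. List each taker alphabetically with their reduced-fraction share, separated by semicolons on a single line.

Girish, as surviving spouse, takes 1/2.
The remaining 1/2 passes to Lakshmi's descendants per stirpes.
The 1/2 is divided into 5 equal shares of 1/10 among Usha, Priya, Vikram, Neelam, Omkar.
Usha predeceased; the 1/10 allotted to Usha's branch passes to Usha's issue by representation.
Bhavna's line is the sole branch at this level, so the full 1/10 passes to Bhavna's issue by representation.
Manoj is the sole taker at this level and receives the full 1/10.
Priya is living and takes 1/10.
Vikram predeceased; the 1/10 allotted to Vikram's branch passes to Vikram's issue by representation.
The 1/10 is divided into 3 equal shares of 1/30 among Yamini, Eshan, Ishita.
Yamini is living and takes 1/30.
Eshan is living and takes 1/30.
Ishita is living and takes 1/30.
Neelam is living and takes 1/10.
Omkar is living and takes 1/10.

Eshan 1/30; Girish 1/2; Ishita 1/30; Manoj 1/10; Neelam 1/10; Omkar 1/10; Priya 1/10; Yamini 1/30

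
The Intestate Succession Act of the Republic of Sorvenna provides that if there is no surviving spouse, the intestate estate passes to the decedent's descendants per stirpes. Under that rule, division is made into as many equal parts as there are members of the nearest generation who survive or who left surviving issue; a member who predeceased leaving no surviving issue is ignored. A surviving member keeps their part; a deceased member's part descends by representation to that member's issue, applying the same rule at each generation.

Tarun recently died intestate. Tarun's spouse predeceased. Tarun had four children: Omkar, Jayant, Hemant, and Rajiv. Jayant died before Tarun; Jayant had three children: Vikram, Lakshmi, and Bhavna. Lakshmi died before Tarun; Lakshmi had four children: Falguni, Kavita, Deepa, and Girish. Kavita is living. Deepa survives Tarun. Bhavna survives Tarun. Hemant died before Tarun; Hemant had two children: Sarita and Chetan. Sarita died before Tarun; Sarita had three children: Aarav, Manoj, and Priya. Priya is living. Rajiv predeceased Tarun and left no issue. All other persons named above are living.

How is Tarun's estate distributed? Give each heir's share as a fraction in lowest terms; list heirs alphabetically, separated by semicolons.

There is no surviving spouse, so the entire estate passes to Tarun's descendants per stirpes.
Rajiv left no surviving issue, so that branch lapses and is disregarded.
The estate is divided into 3 equal shares of 1/3 among Omkar, Jayant, Hemant.
Omkar is living and takes 1/3.
Jayant predeceased; the 1/3 allotted to Jayant's branch passes to Jayant's issue by representation.
The 1/3 is divided into 3 equal shares of 1/9 among Vikram, Lakshmi, Bhavna.
Vikram is living and takes 1/9.
Lakshmi predeceased; the 1/9 allotted to Lakshmi's branch passes to Lakshmi's issue by representation.
The 1/9 is divided into 4 equal shares of 1/36 among Falguni, Kavita, Deepa, Girish.
Falguni is living and takes 1/36.
Kavita is living and takes 1/36.
Deepa is living and takes 1/36.
Girish is living and takes 1/36.
Bhavna is living and takes 1/9.
Hemant predeceased; the 1/3 allotted to Hemant's branch passes to Hemant's issue by representation.
The 1/3 is divided into 2 equal shares of 1/6 among Sarita, Chetan.
Sarita predeceased; the 1/6 allotted to Sarita's branch passes to Sarita's issue by representation.
The 1/6 is divided into 3 equal shares of 1/18 among Aarav, Manoj, Priya.
Aarav is living and takes 1/18.
Manoj is living and takes 1/18.
Priya is living and takes 1/18.
Chetan is living and takes 1/6.

Aarav 1/18; Bhavna 1/9; Chetan 1/6; Deepa 1/36; Falguni 1/36; Girish 1/36; Kavita 1/36; Manoj 1/18; Omkar 1/3; Priya 1/18; Vikram 1/9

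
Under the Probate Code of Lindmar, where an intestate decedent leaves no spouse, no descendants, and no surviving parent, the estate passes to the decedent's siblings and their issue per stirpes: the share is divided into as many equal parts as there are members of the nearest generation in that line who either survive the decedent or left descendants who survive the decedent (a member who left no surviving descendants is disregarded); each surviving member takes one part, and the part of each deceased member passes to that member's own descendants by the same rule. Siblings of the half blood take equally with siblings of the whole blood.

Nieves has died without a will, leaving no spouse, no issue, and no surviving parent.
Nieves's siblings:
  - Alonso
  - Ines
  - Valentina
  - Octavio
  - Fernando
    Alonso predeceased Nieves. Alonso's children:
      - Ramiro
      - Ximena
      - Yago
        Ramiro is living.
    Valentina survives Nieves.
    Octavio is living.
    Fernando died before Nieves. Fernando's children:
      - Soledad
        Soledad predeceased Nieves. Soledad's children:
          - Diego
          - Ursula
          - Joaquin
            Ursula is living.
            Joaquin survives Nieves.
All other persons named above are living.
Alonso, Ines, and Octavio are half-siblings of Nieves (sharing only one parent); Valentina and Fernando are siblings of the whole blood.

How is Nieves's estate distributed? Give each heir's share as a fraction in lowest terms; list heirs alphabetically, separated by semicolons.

No spouse, descendants, or parent survives, so the estate passes to Nieves's siblings per stirpes.
Half-blood and whole-blood siblings take equally under the stated rule.
The estate is divided into 5 equal shares of 1/5 among Alonso, Ines, Valentina, Octavio, Fernando.
Alonso predeceased; the 1/5 allotted to Alonso's branch passes to Alonso's issue by representation.
The 1/5 is divided into 3 equal shares of 1/15 among Ramiro, Ximena, Yago.
Ramiro is living and takes 1/15.
Ximena is living and takes 1/15.
Yago is living and takes 1/15.
Ines is living and takes 1/5.
Valentina is living and takes 1/5.
Octavio is living and takes 1/5.
Fernando predeceased; the 1/5 allotted to Fernando's branch passes to Fernando's issue by representation.
Soledad's line is the sole branch at this level, so the full 1/5 passes to Soledad's issue by representation.
The 1/5 is divided into 3 equal shares of 1/15 among Diego, Ursula, Joaquin.
Diego is living and takes 1/15.
Ursula is living and takes 1/15.
Joaquin is living and takes 1/15.

Diego 1/15; Ines 1/5; Joaquin 1/15; Octavio 1/5; Ramiro 1/15; Ursula 1/15; Valentina 1/5; Ximena 1/15; Yago 1/15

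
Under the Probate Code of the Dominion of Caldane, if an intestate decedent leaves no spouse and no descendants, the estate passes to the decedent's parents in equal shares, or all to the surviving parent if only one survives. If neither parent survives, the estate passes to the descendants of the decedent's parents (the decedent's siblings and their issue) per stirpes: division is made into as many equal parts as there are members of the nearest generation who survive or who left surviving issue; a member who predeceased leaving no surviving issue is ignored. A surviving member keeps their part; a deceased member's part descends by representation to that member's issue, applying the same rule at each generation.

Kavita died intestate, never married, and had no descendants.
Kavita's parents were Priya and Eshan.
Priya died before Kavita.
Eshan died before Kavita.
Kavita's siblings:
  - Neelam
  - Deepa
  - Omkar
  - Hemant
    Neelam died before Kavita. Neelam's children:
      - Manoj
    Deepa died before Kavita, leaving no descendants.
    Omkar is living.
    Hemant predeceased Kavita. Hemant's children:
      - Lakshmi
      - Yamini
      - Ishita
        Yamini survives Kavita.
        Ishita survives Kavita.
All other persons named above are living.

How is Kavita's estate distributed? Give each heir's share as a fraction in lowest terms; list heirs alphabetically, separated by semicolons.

Neither parent survives and there are no descendants, so the estate passes to Kavita's siblings and their issue per stirpes.
Deepa left no surviving issue, so that branch lapses and is disregarded.
The estate is divided into 3 equal shares of 1/3 among Neelam, Omkar, Hemant.
Neelam predeceased; the 1/3 allotted to Neelam's branch passes to Neelam's issue by representation.
Manoj is the sole taker at this level and receives the full 1/3.
Omkar is living and takes 1/3.
Hemant predeceased; the 1/3 allotted to Hemant's branch passes to Hemant's issue by representation.
The 1/3 is divided into 3 equal shares of 1/9 among Lakshmi, Yamini, Ishita.
Lakshmi is living and takes 1/9.
Yamini is living and takes 1/9.
Ishita is living and takes 1/9.

Ishita 1/9; Lakshmi 1/9; Manoj 1/3; Omkar 1/3; Yamini 1/9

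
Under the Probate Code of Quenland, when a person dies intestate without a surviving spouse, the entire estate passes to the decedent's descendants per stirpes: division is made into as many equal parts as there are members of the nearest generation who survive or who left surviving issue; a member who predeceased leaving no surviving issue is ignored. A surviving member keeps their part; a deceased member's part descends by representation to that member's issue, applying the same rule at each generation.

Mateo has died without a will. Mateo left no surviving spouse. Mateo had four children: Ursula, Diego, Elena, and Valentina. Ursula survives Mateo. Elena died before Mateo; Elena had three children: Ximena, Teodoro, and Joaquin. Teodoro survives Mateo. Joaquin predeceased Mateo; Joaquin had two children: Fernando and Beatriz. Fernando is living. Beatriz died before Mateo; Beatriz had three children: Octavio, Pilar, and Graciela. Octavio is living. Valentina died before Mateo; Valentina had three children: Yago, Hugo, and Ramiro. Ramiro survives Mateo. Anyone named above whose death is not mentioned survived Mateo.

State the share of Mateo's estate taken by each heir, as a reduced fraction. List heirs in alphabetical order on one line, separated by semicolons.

Diego 1/4; Fernando 1/24; Graciela 1/72; Hugo 1/12; Octavio 1/72; Pilar 1/72; Ramiro 1/12; Teodoro 1/12; Ursula 1/4; Ximena 1/12; Yago 1/12

There is no surviving spouse, so the entire estate passes to Mateo's descendants per stirpes.
The estate is divided into 4 equal shares of 1/4 among Ursula, Diego, Elena, Valentina.
Ursula is living and takes 1/4.
Diego is living and takes 1/4.
Elena predeceased; the 1/4 allotted to Elena's branch passes to Elena's issue by representation.
The 1/4 is divided into 3 equal shares of 1/12 among Ximena, Teodoro, Joaquin.
Ximena is living and takes 1/12.
Teodoro is living and takes 1/12.
Joaquin predeceased; the 1/12 allotted to Joaquin's branch passes to Joaquin's issue by representation.
The 1/12 is divided into 2 equal shares of 1/24 among Fernando, Beatriz.
Fernando is living and takes 1/24.
Beatriz predeceased; the 1/24 allotted to Beatriz's branch passes to Beatriz's issue by representation.
The 1/24 is divided into 3 equal shares of 1/72 among Octavio, Pilar, Graciela.
Octavio is living and takes 1/72.
Pilar is living and takes 1/72.
Graciela is living and takes 1/72.
Valentina predeceased; the 1/4 allotted to Valentina's branch passes to Valentina's issue by representation.
The 1/4 is divided into 3 equal shares of 1/12 among Yago, Hugo, Ramiro.
Yago is living and takes 1/12.
Hugo is living and takes 1/12.
Ramiro is living and takes 1/12.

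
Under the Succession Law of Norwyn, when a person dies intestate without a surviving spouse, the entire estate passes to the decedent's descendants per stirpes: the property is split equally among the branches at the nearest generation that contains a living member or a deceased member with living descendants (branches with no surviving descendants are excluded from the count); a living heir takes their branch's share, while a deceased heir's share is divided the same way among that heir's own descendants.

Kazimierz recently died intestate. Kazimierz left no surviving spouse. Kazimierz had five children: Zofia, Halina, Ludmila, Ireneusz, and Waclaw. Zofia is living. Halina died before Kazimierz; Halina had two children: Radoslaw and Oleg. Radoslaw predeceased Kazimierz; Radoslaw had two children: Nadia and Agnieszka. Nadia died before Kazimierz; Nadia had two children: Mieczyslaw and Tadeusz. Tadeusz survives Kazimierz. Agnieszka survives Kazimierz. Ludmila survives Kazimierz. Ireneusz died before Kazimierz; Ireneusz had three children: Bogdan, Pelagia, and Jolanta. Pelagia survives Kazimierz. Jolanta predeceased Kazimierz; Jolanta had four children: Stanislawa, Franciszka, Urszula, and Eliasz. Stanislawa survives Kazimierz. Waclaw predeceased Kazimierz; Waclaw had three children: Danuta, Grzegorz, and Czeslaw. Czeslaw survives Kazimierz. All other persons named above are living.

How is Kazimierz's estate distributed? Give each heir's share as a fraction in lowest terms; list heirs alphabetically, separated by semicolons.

Agnieszka 1/20; Bogdan 1/15; Czeslaw 1/15; Danuta 1/15; Eliasz 1/60; Franciszka 1/60; Grzegorz 1/15; Ludmila 1/5; Mieczyslaw 1/40; Oleg 1/10; Pelagia 1/15; Stanislawa 1/60; Tadeusz 1/40; Urszula 1/60; Zofia 1/5

There is no surviving spouse, so the entire estate passes to Kazimierz's descendants per stirpes.
The estate is divided into 5 equal shares of 1/5 among Zofia, Halina, Ludmila, Ireneusz, Waclaw.
Zofia is living and takes 1/5.
Halina predeceased; the 1/5 allotted to Halina's branch passes to Halina's issue by representation.
The 1/5 is divided into 2 equal shares of 1/10 among Radoslaw, Oleg.
Radoslaw predeceased; the 1/10 allotted to Radoslaw's branch passes to Radoslaw's issue by representation.
The 1/10 is divided into 2 equal shares of 1/20 among Nadia, Agnieszka.
Nadia predeceased; the 1/20 allotted to Nadia's branch passes to Nadia's issue by representation.
The 1/20 is divided into 2 equal shares of 1/40 among Mieczyslaw, Tadeusz.
Mieczyslaw is living and takes 1/40.
Tadeusz is living and takes 1/40.
Agnieszka is living and takes 1/20.
Oleg is living and takes 1/10.
Ludmila is living and takes 1/5.
Ireneusz predeceased; the 1/5 allotted to Ireneusz's branch passes to Ireneusz's issue by representation.
The 1/5 is divided into 3 equal shares of 1/15 among Bogdan, Pelagia, Jolanta.
Bogdan is living and takes 1/15.
Pelagia is living and takes 1/15.
Jolanta predeceased; the 1/15 allotted to Jolanta's branch passes to Jolanta's issue by representation.
The 1/15 is divided into 4 equal shares of 1/60 among Stanislawa, Franciszka, Urszula, Eliasz.
Stanislawa is living and takes 1/60.
Franciszka is living and takes 1/60.
Urszula is living and takes 1/60.
Eliasz is living and takes 1/60.
Waclaw predeceased; the 1/5 allotted to Waclaw's branch passes to Waclaw's issue by representation.
The 1/5 is divided into 3 equal shares of 1/15 among Danuta, Grzegorz, Czeslaw.
Danuta is living and takes 1/15.
Grzegorz is living and takes 1/15.
Czeslaw is living and takes 1/15.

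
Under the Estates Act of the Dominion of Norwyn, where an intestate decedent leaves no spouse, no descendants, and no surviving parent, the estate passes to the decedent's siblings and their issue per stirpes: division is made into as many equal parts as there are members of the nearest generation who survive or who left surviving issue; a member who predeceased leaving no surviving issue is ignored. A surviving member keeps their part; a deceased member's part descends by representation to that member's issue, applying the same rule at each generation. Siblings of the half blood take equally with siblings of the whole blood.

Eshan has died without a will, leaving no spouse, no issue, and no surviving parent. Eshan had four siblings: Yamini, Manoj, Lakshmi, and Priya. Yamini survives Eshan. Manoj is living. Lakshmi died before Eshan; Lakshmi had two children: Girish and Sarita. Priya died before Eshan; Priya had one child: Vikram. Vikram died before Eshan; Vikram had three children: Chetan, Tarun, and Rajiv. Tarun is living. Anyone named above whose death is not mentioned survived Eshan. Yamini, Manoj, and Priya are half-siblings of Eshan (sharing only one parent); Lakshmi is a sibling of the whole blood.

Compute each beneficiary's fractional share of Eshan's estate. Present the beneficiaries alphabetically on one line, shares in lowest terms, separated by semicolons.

No spouse, descendants, or parent survives, so the estate passes to Eshan's siblings per stirpes.
Half-blood and whole-blood siblings take equally under the stated rule.
The estate is divided into 4 equal shares of 1/4 among Yamini, Manoj, Lakshmi, Priya.
Yamini is living and takes 1/4.
Manoj is living and takes 1/4.
Lakshmi predeceased; the 1/4 allotted to Lakshmi's branch passes to Lakshmi's issue by representation.
The 1/4 is divided into 2 equal shares of 1/8 among Girish, Sarita.
Girish is living and takes 1/8.
Sarita is living and takes 1/8.
Priya predeceased; the 1/4 allotted to Priya's branch passes to Priya's issue by representation.
Vikram's line is the sole branch at this level, so the full 1/4 passes to Vikram's issue by representation.
The 1/4 is divided into 3 equal shares of 1/12 among Chetan, Tarun, Rajiv.
Chetan is living and takes 1/12.
Tarun is living and takes 1/12.
Rajiv is living and takes 1/12.

Chetan 1/12; Girish 1/8; Manoj 1/4; Rajiv 1/12; Sarita 1/8; Tarun 1/12; Yamini 1/4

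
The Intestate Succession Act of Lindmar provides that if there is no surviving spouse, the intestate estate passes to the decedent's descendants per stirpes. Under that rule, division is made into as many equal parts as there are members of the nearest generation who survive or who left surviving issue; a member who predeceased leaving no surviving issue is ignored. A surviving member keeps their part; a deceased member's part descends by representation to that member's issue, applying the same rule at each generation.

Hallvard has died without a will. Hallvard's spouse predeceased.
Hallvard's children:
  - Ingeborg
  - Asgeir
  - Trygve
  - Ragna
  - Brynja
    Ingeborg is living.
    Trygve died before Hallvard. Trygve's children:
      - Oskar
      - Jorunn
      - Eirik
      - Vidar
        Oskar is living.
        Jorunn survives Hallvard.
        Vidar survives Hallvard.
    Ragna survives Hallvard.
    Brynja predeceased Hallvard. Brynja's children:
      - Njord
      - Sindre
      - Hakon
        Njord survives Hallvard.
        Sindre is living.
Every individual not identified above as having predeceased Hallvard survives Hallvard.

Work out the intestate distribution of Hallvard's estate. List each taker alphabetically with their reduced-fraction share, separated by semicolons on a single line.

There is no surviving spouse, so the entire estate passes to Hallvard's descendants per stirpes.
The estate is divided into 5 equal shares of 1/5 among Ingeborg, Asgeir, Trygve, Ragna, Brynja.
Ingeborg is living and takes 1/5.
Asgeir is living and takes 1/5.
Trygve predeceased; the 1/5 allotted to Trygve's branch passes to Trygve's issue by representation.
The 1/5 is divided into 4 equal shares of 1/20 among Oskar, Jorunn, Eirik, Vidar.
Oskar is living and takes 1/20.
Jorunn is living and takes 1/20.
Eirik is living and takes 1/20.
Vidar is living and takes 1/20.
Ragna is living and takes 1/5.
Brynja predeceased; the 1/5 allotted to Brynja's branch passes to Brynja's issue by representation.
The 1/5 is divided into 3 equal shares of 1/15 among Njord, Sindre, Hakon.
Njord is living and takes 1/15.
Sindre is living and takes 1/15.
Hakon is living and takes 1/15.

Asgeir 1/5; Eirik 1/20; Hakon 1/15; Ingeborg 1/5; Jorunn 1/20; Njord 1/15; Oskar 1/20; Ragna 1/5; Sindre 1/15; Vidar 1/20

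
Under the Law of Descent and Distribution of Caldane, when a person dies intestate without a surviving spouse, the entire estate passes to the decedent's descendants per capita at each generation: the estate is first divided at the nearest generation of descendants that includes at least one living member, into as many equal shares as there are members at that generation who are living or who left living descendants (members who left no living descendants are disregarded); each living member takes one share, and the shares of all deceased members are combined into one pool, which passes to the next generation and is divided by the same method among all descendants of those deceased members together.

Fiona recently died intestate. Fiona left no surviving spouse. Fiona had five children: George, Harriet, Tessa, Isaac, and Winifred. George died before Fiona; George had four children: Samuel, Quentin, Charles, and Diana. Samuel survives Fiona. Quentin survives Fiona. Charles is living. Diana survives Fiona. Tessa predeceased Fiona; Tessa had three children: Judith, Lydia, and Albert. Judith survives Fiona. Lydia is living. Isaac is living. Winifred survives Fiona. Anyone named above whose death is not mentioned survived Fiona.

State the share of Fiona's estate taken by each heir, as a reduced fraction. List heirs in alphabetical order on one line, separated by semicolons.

Albert 2/35; Charles 2/35; Diana 2/35; Harriet 1/5; Isaac 1/5; Judith 2/35; Lydia 2/35; Quentin 2/35; Samuel 2/35; Winifred 1/5

There is no surviving spouse, so the entire estate passes to Fiona's descendants per capita at each generation.
At generation 1 (George, Harriet, Tessa, Isaac, Winifred) there are 5 shares of (1)/5 = 1/5 each.
Living: Harriet, Isaac, and Winifred — each takes 1/5.
Deceased: George and Tessa. Their combined 2/5 is pooled and carried to generation 2.
At generation 2 (Samuel, Quentin, Charles, Diana, Judith, Lydia, Albert) there are 7 shares of (2/5)/7 = 2/35 each.
Living: Samuel, Quentin, Charles, Diana, Judith, Lydia, and Albert — each takes 2/35.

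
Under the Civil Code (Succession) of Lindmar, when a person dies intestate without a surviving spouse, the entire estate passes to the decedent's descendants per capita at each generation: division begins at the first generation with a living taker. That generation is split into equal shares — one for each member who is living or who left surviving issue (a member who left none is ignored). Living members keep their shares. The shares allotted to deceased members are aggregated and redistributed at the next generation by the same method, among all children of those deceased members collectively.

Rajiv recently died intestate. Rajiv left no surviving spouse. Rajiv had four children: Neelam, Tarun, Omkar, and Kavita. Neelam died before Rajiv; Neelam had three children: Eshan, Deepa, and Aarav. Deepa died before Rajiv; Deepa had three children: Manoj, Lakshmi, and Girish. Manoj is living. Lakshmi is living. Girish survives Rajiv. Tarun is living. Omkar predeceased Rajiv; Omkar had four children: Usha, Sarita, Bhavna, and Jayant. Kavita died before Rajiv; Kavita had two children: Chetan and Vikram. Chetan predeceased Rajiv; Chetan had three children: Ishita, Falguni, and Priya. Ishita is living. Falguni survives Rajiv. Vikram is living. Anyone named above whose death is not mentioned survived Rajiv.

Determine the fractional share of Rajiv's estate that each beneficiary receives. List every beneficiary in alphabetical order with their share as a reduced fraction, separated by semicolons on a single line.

There is no surviving spouse, so the entire estate passes to Rajiv's descendants per capita at each generation.
At generation 1 (Neelam, Tarun, Omkar, Kavita) there are 4 shares of (1)/4 = 1/4 each.
Living: Tarun — each takes 1/4.
Deceased: Neelam, Omkar, and Kavita. Their combined 3/4 is pooled and carried to generation 2.
At generation 2 (Eshan, Deepa, Aarav, Usha, Sarita, Bhavna, Jayant, Chetan, Vikram) there are 9 shares of (3/4)/9 = 1/12 each.
Living: Eshan, Aarav, Usha, Sarita, Bhavna, Jayant, and Vikram — each takes 1/12.
Deceased: Deepa and Chetan. Their combined 1/6 is pooled and carried to generation 3.
At generation 3 (Manoj, Lakshmi, Girish, Ishita, Falguni, Priya) there are 6 shares of (1/6)/6 = 1/36 each.
Living: Manoj, Lakshmi, Girish, Ishita, Falguni, and Priya — each takes 1/36.

Aarav 1/12; Bhavna 1/12; Eshan 1/12; Falguni 1/36; Girish 1/36; Ishita 1/36; Jayant 1/12; Lakshmi 1/36; Manoj 1/36; Priya 1/36; Sarita 1/12; Tarun 1/4; Usha 1/12; Vikram 1/12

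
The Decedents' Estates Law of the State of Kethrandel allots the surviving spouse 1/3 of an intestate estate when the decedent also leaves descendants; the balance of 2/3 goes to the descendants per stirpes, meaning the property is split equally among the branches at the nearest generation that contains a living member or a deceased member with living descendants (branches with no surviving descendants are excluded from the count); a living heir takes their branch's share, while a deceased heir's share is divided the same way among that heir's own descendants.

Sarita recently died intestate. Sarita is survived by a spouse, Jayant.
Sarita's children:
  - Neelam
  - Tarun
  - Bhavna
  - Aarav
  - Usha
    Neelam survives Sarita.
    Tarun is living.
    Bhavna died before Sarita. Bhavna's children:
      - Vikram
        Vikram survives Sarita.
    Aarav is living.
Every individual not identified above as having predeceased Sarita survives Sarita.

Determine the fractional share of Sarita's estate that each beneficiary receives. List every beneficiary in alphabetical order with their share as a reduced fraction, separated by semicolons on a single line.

Jayant, as surviving spouse, takes 1/3.
The remaining 2/3 passes to Sarita's descendants per stirpes.
The 2/3 is divided into 5 equal shares of 2/15 among Neelam, Tarun, Bhavna, Aarav, Usha.
Neelam is living and takes 2/15.
Tarun is living and takes 2/15.
Bhavna predeceased; the 2/15 allotted to Bhavna's branch passes to Bhavna's issue by representation.
Vikram is the sole taker at this level and receives the full 2/15.
Aarav is living and takes 2/15.
Usha is living and takes 2/15.

Aarav 2/15; Jayant 1/3; Neelam 2/15; Tarun 2/15; Usha 2/15; Vikram 2/15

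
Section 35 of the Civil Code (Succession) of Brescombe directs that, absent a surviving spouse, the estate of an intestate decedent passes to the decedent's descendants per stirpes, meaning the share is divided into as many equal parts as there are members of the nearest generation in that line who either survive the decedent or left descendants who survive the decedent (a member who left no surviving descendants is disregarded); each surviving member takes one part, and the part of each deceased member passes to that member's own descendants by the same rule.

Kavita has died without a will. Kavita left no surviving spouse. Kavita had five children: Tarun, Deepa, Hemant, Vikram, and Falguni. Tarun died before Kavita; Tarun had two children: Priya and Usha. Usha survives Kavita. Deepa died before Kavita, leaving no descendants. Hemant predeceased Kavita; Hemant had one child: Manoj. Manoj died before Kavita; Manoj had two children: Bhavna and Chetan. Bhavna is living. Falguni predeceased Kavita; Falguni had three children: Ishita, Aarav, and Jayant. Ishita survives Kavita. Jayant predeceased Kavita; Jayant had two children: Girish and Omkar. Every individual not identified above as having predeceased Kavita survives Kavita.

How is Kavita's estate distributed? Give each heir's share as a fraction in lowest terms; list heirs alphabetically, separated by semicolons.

Aarav 1/12; Bhavna 1/8; Chetan 1/8; Girish 1/24; Ishita 1/12; Omkar 1/24; Priya 1/8; Usha 1/8; Vikram 1/4

There is no surviving spouse, so the entire estate passes to Kavita's descendants per stirpes.
Deepa left no surviving issue, so that branch lapses and is disregarded.
The estate is divided into 4 equal shares of 1/4 among Tarun, Hemant, Vikram, Falguni.
Tarun predeceased; the 1/4 allotted to Tarun's branch passes to Tarun's issue by representation.
The 1/4 is divided into 2 equal shares of 1/8 among Priya, Usha.
Priya is living and takes 1/8.
Usha is living and takes 1/8.
Hemant predeceased; the 1/4 allotted to Hemant's branch passes to Hemant's issue by representation.
Manoj's line is the sole branch at this level, so the full 1/4 passes to Manoj's issue by representation.
The 1/4 is divided into 2 equal shares of 1/8 among Bhavna, Chetan.
Bhavna is living and takes 1/8.
Chetan is living and takes 1/8.
Vikram is living and takes 1/4.
Falguni predeceased; the 1/4 allotted to Falguni's branch passes to Falguni's issue by representation.
The 1/4 is divided into 3 equal shares of 1/12 among Ishita, Aarav, Jayant.
Ishita is living and takes 1/12.
Aarav is living and takes 1/12.
Jayant predeceased; the 1/12 allotted to Jayant's branch passes to Jayant's issue by representation.
The 1/12 is divided into 2 equal shares of 1/24 among Girish, Omkar.
Girish is living and takes 1/24.
Omkar is living and takes 1/24.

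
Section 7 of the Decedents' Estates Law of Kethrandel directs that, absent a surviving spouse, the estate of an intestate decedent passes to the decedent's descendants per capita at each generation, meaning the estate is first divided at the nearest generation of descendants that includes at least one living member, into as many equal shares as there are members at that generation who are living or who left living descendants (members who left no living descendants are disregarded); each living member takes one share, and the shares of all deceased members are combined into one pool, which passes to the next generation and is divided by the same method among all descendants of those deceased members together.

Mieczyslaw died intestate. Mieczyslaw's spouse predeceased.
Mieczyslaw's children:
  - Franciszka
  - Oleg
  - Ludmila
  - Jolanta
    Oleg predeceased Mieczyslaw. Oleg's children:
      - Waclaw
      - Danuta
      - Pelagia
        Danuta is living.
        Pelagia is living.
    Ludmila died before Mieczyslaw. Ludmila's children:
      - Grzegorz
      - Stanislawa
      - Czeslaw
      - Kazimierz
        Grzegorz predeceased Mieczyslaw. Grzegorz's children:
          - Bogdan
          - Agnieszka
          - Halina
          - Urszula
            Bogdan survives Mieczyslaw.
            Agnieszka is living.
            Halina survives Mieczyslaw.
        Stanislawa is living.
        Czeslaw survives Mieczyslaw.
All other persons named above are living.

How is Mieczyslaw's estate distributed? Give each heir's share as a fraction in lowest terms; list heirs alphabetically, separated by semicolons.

Agnieszka 1/56; Bogdan 1/56; Czeslaw 1/14; Danuta 1/14; Franciszka 1/4; Halina 1/56; Jolanta 1/4; Kazimierz 1/14; Pelagia 1/14; Stanislawa 1/14; Urszula 1/56; Waclaw 1/14

There is no surviving spouse, so the entire estate passes to Mieczyslaw's descendants per capita at each generation.
At generation 1 (Franciszka, Oleg, Ludmila, Jolanta) there are 4 shares of (1)/4 = 1/4 each.
Living: Franciszka and Jolanta — each takes 1/4.
Deceased: Oleg and Ludmila. Their combined 1/2 is pooled and carried to generation 2.
At generation 2 (Waclaw, Danuta, Pelagia, Grzegorz, Stanislawa, Czeslaw, Kazimierz) there are 7 shares of (1/2)/7 = 1/14 each.
Living: Waclaw, Danuta, Pelagia, Stanislawa, Czeslaw, and Kazimierz — each takes 1/14.
Deceased: Grzegorz. That 1/14 share is carried to generation 3.
At generation 3 (Bogdan, Agnieszka, Halina, Urszula) there are 4 shares of (1/14)/4 = 1/56 each.
Living: Bogdan, Agnieszka, Halina, and Urszula — each takes 1/56.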